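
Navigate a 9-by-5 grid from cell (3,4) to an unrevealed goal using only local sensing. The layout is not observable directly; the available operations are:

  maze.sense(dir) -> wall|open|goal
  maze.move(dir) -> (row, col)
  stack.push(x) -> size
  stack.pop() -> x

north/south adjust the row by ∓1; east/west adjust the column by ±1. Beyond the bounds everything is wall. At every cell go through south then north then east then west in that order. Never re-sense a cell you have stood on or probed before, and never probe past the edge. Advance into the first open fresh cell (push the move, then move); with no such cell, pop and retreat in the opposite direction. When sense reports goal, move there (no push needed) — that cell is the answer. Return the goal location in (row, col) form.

==> sense(dir='south')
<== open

==> push(x='south')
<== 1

==> move(dir='south')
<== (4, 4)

==> sense(dir='south')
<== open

==> push(x='south')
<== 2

==> move(dir='south')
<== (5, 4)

==> sense(dir='south')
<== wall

==> sense(dir='west')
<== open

==> push(x='west')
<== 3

==> move(dir='west')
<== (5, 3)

==> sense(dir='south')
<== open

==> push(x='south')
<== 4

==> move(dir='south')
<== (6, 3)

==> sense(dir='south')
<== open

==> push(x='south')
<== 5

==> move(dir='south')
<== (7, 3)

==> sense(dir='south')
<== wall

==> sense(dir='east')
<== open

==> push(x='east')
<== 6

==> move(dir='east')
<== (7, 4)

==> sense(dir='south')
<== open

==> push(x='south')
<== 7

==> move(dir='south')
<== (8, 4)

==> pop()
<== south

==> move(dir='north')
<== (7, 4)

==> pop()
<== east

==> move(dir='west')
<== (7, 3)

==> sense(dir='west')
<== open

==> push(x='west')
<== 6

==> move(dir='west')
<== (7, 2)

==> sense(dir='south')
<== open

==> push(x='south')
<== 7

==> move(dir='south')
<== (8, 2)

==> sense(dir='west')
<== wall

==> pop()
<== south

==> move(dir='north')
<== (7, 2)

==> sense(dir='north')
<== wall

==> sense(dir='west')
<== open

==> push(x='west')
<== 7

==> move(dir='west')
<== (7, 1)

==> sense(dir='north')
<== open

==> push(x='north')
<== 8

==> move(dir='north')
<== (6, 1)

==> sense(dir='north')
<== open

==> push(x='north')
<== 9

==> move(dir='north')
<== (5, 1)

==> sense(dir='north')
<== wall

==> sense(dir='east')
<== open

==> push(x='east')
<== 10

==> move(dir='east')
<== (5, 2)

==> sense(dir='north')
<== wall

==> pop()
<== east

==> move(dir='west')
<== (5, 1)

==> sense(dir='west')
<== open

==> push(x='west')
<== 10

==> move(dir='west')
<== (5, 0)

==> sense(dir='south')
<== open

==> push(x='south')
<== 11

==> move(dir='south')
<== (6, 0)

==> sense(dir='south')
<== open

==> push(x='south')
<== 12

==> move(dir='south')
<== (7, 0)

==> sense(dir='south')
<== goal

==> move(dir='south')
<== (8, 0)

Answer: (8, 0)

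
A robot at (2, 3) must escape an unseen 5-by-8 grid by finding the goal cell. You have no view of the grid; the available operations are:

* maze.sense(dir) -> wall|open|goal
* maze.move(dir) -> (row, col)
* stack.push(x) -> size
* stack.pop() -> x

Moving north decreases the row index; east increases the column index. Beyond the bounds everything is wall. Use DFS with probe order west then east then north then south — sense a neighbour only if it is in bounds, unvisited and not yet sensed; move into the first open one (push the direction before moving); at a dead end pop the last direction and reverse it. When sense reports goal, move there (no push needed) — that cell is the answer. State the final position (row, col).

Step: maze.sense[dir→west]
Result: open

Step: stack.push[x→west]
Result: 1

Step: maze.move[dir→west]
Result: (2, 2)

Step: maze.sense[dir→west]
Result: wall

Step: maze.sense[dir→north]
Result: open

Step: stack.push[x→north]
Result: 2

Step: maze.move[dir→north]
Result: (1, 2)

Step: maze.sense[dir→west]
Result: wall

Step: maze.sense[dir→east]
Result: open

Step: stack.push[x→east]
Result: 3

Step: maze.move[dir→east]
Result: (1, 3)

Step: maze.sense[dir→east]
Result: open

Step: stack.push[x→east]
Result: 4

Step: maze.move[dir→east]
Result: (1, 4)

Step: maze.sense[dir→east]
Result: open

Step: stack.push[x→east]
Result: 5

Step: maze.move[dir→east]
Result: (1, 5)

Step: maze.sense[dir→east]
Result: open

Step: stack.push[x→east]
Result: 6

Step: maze.move[dir→east]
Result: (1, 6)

Step: maze.sense[dir→east]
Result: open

Step: stack.push[x→east]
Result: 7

Step: maze.move[dir→east]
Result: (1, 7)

Step: maze.sense[dir→north]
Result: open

Step: stack.push[x→north]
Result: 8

Step: maze.move[dir→north]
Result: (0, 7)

Step: maze.sense[dir→west]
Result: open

Step: stack.push[x→west]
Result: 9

Step: maze.move[dir→west]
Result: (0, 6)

Step: maze.sense[dir→west]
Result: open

Step: stack.push[x→west]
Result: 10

Step: maze.move[dir→west]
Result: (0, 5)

Step: maze.sense[dir→west]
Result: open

Step: stack.push[x→west]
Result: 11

Step: maze.move[dir→west]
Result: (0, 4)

Step: maze.sense[dir→west]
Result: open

Step: stack.push[x→west]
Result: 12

Step: maze.move[dir→west]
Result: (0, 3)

Step: maze.sense[dir→west]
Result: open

Step: stack.push[x→west]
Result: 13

Step: maze.move[dir→west]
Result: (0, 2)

Step: maze.sense[dir→west]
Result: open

Step: stack.push[x→west]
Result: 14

Step: maze.move[dir→west]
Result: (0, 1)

Step: maze.sense[dir→west]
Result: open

Step: stack.push[x→west]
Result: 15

Step: maze.move[dir→west]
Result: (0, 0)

Step: maze.sense[dir→south]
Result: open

Step: stack.push[x→south]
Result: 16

Step: maze.move[dir→south]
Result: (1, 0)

Step: maze.sense[dir→south]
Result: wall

Step: stack.pop[]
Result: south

Step: maze.move[dir→north]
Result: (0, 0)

Step: stack.pop[]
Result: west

Step: maze.move[dir→east]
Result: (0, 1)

Step: stack.pop[]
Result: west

Step: maze.move[dir→east]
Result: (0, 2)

Step: stack.pop[]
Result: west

Step: maze.move[dir→east]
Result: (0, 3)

Step: stack.pop[]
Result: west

Step: maze.move[dir→east]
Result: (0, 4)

Step: stack.pop[]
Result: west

Step: maze.move[dir→east]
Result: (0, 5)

Step: stack.pop[]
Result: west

Step: maze.move[dir→east]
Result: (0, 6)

Step: stack.pop[]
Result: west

Step: maze.move[dir→east]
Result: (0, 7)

Step: stack.pop[]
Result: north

Step: maze.move[dir→south]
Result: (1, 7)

Step: maze.sense[dir→south]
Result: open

Step: stack.push[x→south]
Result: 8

Step: maze.move[dir→south]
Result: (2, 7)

Step: maze.sense[dir→west]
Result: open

Step: stack.push[x→west]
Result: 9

Step: maze.move[dir→west]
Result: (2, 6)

Step: maze.sense[dir→west]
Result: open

Step: stack.push[x→west]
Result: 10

Step: maze.move[dir→west]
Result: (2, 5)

Step: maze.sense[dir→west]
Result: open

Step: stack.push[x→west]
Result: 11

Step: maze.move[dir→west]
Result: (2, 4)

Step: maze.sense[dir→south]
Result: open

Step: stack.push[x→south]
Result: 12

Step: maze.move[dir→south]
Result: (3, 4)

Step: maze.sense[dir→west]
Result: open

Step: stack.push[x→west]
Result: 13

Step: maze.move[dir→west]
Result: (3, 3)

Step: maze.sense[dir→west]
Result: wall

Step: maze.sense[dir→south]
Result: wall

Step: stack.pop[]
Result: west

Step: maze.move[dir→east]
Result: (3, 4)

Step: maze.sense[dir→east]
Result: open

Step: stack.push[x→east]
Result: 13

Step: maze.move[dir→east]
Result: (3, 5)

Step: maze.sense[dir→east]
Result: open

Step: stack.push[x→east]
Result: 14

Step: maze.move[dir→east]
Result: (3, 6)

Step: maze.sense[dir→east]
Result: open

Step: stack.push[x→east]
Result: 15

Step: maze.move[dir→east]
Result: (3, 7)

Step: maze.sense[dir→south]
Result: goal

Step: maze.move[dir→south]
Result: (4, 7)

Answer: (4, 7)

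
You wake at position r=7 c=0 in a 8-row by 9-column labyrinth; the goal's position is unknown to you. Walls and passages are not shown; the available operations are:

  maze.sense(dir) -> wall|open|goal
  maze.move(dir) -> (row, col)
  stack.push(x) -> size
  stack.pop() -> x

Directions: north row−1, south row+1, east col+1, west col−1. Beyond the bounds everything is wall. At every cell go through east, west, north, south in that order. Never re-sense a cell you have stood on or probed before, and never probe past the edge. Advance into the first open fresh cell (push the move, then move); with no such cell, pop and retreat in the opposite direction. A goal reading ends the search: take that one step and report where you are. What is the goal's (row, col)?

> maze.sense east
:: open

> stack.push east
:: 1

> maze.move east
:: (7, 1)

> maze.sense east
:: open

> stack.push east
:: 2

> maze.move east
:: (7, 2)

> maze.sense east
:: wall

> maze.sense north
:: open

> stack.push north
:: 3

> maze.move north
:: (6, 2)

> maze.sense east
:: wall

> maze.sense west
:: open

> stack.push west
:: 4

> maze.move west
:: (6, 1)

> maze.sense west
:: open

> stack.push west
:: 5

> maze.move west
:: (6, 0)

> maze.sense north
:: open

> stack.push north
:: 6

> maze.move north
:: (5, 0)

> maze.sense east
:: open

> stack.push east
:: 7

> maze.move east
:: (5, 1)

> maze.sense east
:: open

> stack.push east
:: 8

> maze.move east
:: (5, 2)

> maze.sense east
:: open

> stack.push east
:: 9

> maze.move east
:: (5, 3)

> maze.sense east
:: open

> stack.push east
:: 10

> maze.move east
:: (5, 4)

> maze.sense east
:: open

> stack.push east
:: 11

> maze.move east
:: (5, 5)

> maze.sense east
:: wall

> maze.sense north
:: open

> stack.push north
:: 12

> maze.move north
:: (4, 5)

> maze.sense east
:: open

> stack.push east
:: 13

> maze.move east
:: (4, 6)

> maze.sense east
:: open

> stack.push east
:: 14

> maze.move east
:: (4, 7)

> maze.sense east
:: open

> stack.push east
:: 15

> maze.move east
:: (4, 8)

> maze.sense north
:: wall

> maze.sense south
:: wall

> stack.pop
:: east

> maze.move west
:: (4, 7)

> maze.sense north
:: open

> stack.push north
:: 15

> maze.move north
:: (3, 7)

> maze.sense west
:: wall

> maze.sense north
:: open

> stack.push north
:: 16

> maze.move north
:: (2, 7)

> maze.sense east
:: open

> stack.push east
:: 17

> maze.move east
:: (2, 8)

> maze.sense north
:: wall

> stack.pop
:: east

> maze.move west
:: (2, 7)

> maze.sense west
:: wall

> maze.sense north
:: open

> stack.push north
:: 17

> maze.move north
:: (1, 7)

> maze.sense west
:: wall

> maze.sense north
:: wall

> stack.pop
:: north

> maze.move south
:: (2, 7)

> stack.pop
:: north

> maze.move south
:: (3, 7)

> stack.pop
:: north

> maze.move south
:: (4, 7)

> maze.sense south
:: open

> stack.push south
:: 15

> maze.move south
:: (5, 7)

> maze.sense south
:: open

> stack.push south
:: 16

> maze.move south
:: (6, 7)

> maze.sense east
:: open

> stack.push east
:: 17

> maze.move east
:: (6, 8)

> maze.sense south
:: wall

> stack.pop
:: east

> maze.move west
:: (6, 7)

> maze.sense west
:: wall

> maze.sense south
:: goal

> maze.move south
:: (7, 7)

Answer: (7, 7)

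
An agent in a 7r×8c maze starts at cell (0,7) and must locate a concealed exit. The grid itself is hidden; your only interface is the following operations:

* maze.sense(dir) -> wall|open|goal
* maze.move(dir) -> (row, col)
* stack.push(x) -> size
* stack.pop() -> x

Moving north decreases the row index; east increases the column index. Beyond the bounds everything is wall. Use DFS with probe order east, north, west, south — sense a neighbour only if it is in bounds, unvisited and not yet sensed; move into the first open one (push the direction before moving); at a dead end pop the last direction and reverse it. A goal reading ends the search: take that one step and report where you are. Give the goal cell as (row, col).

! 1. sense(dir→west) == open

! 2. push(x→west) == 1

! 3. move(dir→west) == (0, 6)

! 4. sense(dir→west) == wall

! 5. sense(dir→south) == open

! 6. push(x→south) == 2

! 7. move(dir→south) == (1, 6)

! 8. sense(dir→east) == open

! 9. push(x→east) == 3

! 10. move(dir→east) == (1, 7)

! 11. sense(dir→south) == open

! 12. push(x→south) == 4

! 13. move(dir→south) == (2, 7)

! 14. sense(dir→west) == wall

! 15. sense(dir→south) == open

! 16. push(x→south) == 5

! 17. move(dir→south) == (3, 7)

! 18. sense(dir→west) == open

! 19. push(x→west) == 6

! 20. move(dir→west) == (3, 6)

! 21. sense(dir→west) == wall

! 22. sense(dir→south) == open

! 23. push(x→south) == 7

! 24. move(dir→south) == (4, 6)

! 25. sense(dir→east) == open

! 26. push(x→east) == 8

! 27. move(dir→east) == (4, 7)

! 28. sense(dir→south) == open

! 29. push(x→south) == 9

! 30. move(dir→south) == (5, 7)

! 31. sense(dir→west) == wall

! 32. sense(dir→south) == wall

! 33. pop() == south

! 34. move(dir→north) == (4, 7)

! 35. pop() == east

! 36. move(dir→west) == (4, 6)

! 37. sense(dir→west) == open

! 38. push(x→west) == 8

! 39. move(dir→west) == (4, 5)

! 40. sense(dir→west) == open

! 41. push(x→west) == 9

! 42. move(dir→west) == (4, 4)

! 43. sense(dir→north) == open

! 44. push(x→north) == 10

! 45. move(dir→north) == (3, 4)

! 46. sense(dir→north) == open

! 47. push(x→north) == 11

! 48. move(dir→north) == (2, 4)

! 49. sense(dir→east) == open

! 50. push(x→east) == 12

! 51. move(dir→east) == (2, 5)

! 52. sense(dir→north) == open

! 53. push(x→north) == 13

! 54. move(dir→north) == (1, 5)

! 55. sense(dir→west) == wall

! 56. pop() == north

! 57. move(dir→south) == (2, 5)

! 58. pop() == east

! 59. move(dir→west) == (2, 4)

! 60. sense(dir→west) == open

! 61. push(x→west) == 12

! 62. move(dir→west) == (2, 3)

! 63. sense(dir→north) == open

! 64. push(x→north) == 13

! 65. move(dir→north) == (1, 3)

! 66. sense(dir→north) == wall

! 67. sense(dir→west) == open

! 68. push(x→west) == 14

! 69. move(dir→west) == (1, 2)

! 70. sense(dir→north) == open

! 71. push(x→north) == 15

! 72. move(dir→north) == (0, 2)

! 73. sense(dir→west) == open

! 74. push(x→west) == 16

! 75. move(dir→west) == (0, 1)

! 76. sense(dir→west) == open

! 77. push(x→west) == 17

! 78. move(dir→west) == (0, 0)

! 79. sense(dir→south) == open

! 80. push(x→south) == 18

! 81. move(dir→south) == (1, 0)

! 82. sense(dir→east) == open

! 83. push(x→east) == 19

! 84. move(dir→east) == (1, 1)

! 85. sense(dir→south) == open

! 86. push(x→south) == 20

! 87. move(dir→south) == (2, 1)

! 88. sense(dir→east) == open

! 89. push(x→east) == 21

! 90. move(dir→east) == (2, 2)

! 91. sense(dir→south) == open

! 92. push(x→south) == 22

! 93. move(dir→south) == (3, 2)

! 94. sense(dir→east) == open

! 95. push(x→east) == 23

! 96. move(dir→east) == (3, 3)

! 97. sense(dir→south) == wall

! 98. pop() == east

! 99. move(dir→west) == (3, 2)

! 100. sense(dir→west) == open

! 101. push(x→west) == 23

! 102. move(dir→west) == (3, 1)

! 103. sense(dir→west) == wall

! 104. sense(dir→south) == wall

! 105. pop() == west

! 106. move(dir→east) == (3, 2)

! 107. sense(dir→south) == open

! 108. push(x→south) == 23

! 109. move(dir→south) == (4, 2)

! 110. sense(dir→south) == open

! 111. push(x→south) == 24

! 112. move(dir→south) == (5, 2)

! 113. sense(dir→east) == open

! 114. push(x→east) == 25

! 115. move(dir→east) == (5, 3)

! 116. sense(dir→east) == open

! 117. push(x→east) == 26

! 118. move(dir→east) == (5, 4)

! 119. sense(dir→east) == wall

! 120. sense(dir→south) == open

! 121. push(x→south) == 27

! 122. move(dir→south) == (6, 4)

! 123. sense(dir→east) == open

! 124. push(x→east) == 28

! 125. move(dir→east) == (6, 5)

! 126. sense(dir→east) == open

! 127. push(x→east) == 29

! 128. move(dir→east) == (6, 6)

! 129. pop() == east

! 130. move(dir→west) == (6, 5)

! 131. pop() == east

! 132. move(dir→west) == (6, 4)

! 133. sense(dir→west) == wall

! 134. pop() == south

! 135. move(dir→north) == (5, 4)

! 136. pop() == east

! 137. move(dir→west) == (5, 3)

! 138. pop() == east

! 139. move(dir→west) == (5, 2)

! 140. sense(dir→west) == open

! 141. push(x→west) == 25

! 142. move(dir→west) == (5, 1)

! 143. sense(dir→west) == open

! 144. push(x→west) == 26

! 145. move(dir→west) == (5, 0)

! 146. sense(dir→north) == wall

! 147. sense(dir→south) == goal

! 148. move(dir→south) == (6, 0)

Answer: (6, 0)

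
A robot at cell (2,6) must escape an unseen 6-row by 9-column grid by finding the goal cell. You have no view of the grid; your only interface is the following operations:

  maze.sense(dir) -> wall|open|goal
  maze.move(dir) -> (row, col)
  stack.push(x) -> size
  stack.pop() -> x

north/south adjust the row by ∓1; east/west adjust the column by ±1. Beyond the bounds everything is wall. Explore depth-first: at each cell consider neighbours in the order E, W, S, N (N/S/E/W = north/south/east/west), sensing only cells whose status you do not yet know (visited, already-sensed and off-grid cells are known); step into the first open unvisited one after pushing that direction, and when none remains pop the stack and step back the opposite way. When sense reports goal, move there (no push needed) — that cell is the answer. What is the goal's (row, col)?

-> maze.sense(dir='east')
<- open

-> stack.push(x='east')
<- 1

-> maze.move(dir='east')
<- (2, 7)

-> maze.sense(dir='east')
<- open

-> stack.push(x='east')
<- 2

-> maze.move(dir='east')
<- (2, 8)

-> maze.sense(dir='south')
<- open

-> stack.push(x='south')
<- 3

-> maze.move(dir='south')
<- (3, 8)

-> maze.sense(dir='west')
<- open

-> stack.push(x='west')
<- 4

-> maze.move(dir='west')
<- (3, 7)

-> maze.sense(dir='west')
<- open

-> stack.push(x='west')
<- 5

-> maze.move(dir='west')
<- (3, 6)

-> maze.sense(dir='west')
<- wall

-> maze.sense(dir='south')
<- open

-> stack.push(x='south')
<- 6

-> maze.move(dir='south')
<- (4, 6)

-> maze.sense(dir='east')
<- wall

-> maze.sense(dir='west')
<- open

-> stack.push(x='west')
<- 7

-> maze.move(dir='west')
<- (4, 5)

-> maze.sense(dir='west')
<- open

-> stack.push(x='west')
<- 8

-> maze.move(dir='west')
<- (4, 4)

-> maze.sense(dir='west')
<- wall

-> maze.sense(dir='south')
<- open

-> stack.push(x='south')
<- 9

-> maze.move(dir='south')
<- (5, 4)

-> maze.sense(dir='east')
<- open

-> stack.push(x='east')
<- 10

-> maze.move(dir='east')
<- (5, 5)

-> maze.sense(dir='east')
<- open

-> stack.push(x='east')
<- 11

-> maze.move(dir='east')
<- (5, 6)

-> maze.sense(dir='east')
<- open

-> stack.push(x='east')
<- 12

-> maze.move(dir='east')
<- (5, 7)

-> maze.sense(dir='east')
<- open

-> stack.push(x='east')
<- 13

-> maze.move(dir='east')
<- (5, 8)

-> maze.sense(dir='north')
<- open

-> stack.push(x='north')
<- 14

-> maze.move(dir='north')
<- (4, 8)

-> stack.pop()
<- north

-> maze.move(dir='south')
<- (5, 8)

-> stack.pop()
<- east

-> maze.move(dir='west')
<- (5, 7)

-> stack.pop()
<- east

-> maze.move(dir='west')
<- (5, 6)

-> stack.pop()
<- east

-> maze.move(dir='west')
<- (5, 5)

-> stack.pop()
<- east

-> maze.move(dir='west')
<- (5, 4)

-> maze.sense(dir='west')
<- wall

-> stack.pop()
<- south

-> maze.move(dir='north')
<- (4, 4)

-> maze.sense(dir='north')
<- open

-> stack.push(x='north')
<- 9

-> maze.move(dir='north')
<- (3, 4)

-> maze.sense(dir='west')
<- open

-> stack.push(x='west')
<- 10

-> maze.move(dir='west')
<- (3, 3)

-> maze.sense(dir='west')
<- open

-> stack.push(x='west')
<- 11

-> maze.move(dir='west')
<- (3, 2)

-> maze.sense(dir='west')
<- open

-> stack.push(x='west')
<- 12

-> maze.move(dir='west')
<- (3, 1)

-> maze.sense(dir='west')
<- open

-> stack.push(x='west')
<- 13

-> maze.move(dir='west')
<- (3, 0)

-> maze.sense(dir='south')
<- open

-> stack.push(x='south')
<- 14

-> maze.move(dir='south')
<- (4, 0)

-> maze.sense(dir='east')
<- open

-> stack.push(x='east')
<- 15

-> maze.move(dir='east')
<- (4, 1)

-> maze.sense(dir='east')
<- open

-> stack.push(x='east')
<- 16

-> maze.move(dir='east')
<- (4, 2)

-> maze.sense(dir='south')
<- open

-> stack.push(x='south')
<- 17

-> maze.move(dir='south')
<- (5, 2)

-> maze.sense(dir='west')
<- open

-> stack.push(x='west')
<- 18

-> maze.move(dir='west')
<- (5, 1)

-> maze.sense(dir='west')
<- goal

-> maze.move(dir='west')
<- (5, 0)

Answer: (5, 0)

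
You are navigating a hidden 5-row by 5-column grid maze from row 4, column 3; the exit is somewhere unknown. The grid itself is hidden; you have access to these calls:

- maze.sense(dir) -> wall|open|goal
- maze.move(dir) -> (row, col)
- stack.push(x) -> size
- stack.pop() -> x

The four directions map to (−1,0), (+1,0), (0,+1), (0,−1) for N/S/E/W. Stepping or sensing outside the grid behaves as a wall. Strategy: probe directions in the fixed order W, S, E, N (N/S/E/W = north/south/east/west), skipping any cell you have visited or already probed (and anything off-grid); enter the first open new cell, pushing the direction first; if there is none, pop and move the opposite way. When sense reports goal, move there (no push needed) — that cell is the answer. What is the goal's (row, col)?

-> sense(dir=west)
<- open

-> push(x=west)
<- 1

-> move(dir=west)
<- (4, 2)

-> sense(dir=west)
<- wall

-> sense(dir=north)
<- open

-> push(x=north)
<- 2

-> move(dir=north)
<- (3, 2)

-> sense(dir=west)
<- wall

-> sense(dir=east)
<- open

-> push(x=east)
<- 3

-> move(dir=east)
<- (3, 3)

-> sense(dir=east)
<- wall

-> sense(dir=north)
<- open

-> push(x=north)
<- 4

-> move(dir=north)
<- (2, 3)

-> sense(dir=west)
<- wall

-> sense(dir=east)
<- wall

-> sense(dir=north)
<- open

-> push(x=north)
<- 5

-> move(dir=north)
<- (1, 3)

-> sense(dir=west)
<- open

-> push(x=west)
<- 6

-> move(dir=west)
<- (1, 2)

-> sense(dir=west)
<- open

-> push(x=west)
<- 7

-> move(dir=west)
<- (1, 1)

-> sense(dir=west)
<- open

-> push(x=west)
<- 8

-> move(dir=west)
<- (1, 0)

-> sense(dir=south)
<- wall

-> sense(dir=north)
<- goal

-> move(dir=north)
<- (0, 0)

Answer: (0, 0)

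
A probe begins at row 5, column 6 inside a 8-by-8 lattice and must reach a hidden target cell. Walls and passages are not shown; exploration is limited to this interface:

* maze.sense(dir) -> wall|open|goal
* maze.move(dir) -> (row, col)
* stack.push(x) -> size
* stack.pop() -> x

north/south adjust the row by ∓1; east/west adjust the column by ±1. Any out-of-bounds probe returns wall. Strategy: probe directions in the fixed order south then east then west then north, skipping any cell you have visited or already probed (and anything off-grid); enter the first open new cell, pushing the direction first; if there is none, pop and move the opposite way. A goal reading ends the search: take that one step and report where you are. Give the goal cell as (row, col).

Action: sense[dir='south']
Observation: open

Action: push[x='south']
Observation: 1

Action: move[dir='south']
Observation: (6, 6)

Action: sense[dir='south']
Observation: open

Action: push[x='south']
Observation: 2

Action: move[dir='south']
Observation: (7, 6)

Action: sense[dir='east']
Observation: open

Action: push[x='east']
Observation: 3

Action: move[dir='east']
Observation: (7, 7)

Action: sense[dir='north']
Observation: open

Action: push[x='north']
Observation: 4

Action: move[dir='north']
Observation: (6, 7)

Action: sense[dir='north']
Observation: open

Action: push[x='north']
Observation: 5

Action: move[dir='north']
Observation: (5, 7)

Action: sense[dir='north']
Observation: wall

Action: pop[]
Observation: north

Action: move[dir='south']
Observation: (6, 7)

Action: pop[]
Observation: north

Action: move[dir='south']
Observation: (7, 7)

Action: pop[]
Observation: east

Action: move[dir='west']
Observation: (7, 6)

Action: sense[dir='west']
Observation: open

Action: push[x='west']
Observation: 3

Action: move[dir='west']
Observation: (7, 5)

Action: sense[dir='west']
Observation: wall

Action: sense[dir='north']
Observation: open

Action: push[x='north']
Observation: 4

Action: move[dir='north']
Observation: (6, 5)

Action: sense[dir='west']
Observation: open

Action: push[x='west']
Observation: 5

Action: move[dir='west']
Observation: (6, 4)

Action: sense[dir='west']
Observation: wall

Action: sense[dir='north']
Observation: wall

Action: pop[]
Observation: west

Action: move[dir='east']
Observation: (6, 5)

Action: sense[dir='north']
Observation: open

Action: push[x='north']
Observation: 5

Action: move[dir='north']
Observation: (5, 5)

Action: sense[dir='north']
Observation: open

Action: push[x='north']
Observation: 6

Action: move[dir='north']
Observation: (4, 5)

Action: sense[dir='east']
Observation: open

Action: push[x='east']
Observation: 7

Action: move[dir='east']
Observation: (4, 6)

Action: sense[dir='north']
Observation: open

Action: push[x='north']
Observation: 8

Action: move[dir='north']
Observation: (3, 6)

Action: sense[dir='east']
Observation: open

Action: push[x='east']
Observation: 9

Action: move[dir='east']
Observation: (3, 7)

Action: sense[dir='north']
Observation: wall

Action: pop[]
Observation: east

Action: move[dir='west']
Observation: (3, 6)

Action: sense[dir='west']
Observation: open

Action: push[x='west']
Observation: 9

Action: move[dir='west']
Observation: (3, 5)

Action: sense[dir='west']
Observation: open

Action: push[x='west']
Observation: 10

Action: move[dir='west']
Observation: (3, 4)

Action: sense[dir='south']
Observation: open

Action: push[x='south']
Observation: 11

Action: move[dir='south']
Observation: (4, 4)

Action: sense[dir='west']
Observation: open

Action: push[x='west']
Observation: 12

Action: move[dir='west']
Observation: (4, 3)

Action: sense[dir='south']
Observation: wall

Action: sense[dir='west']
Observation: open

Action: push[x='west']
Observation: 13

Action: move[dir='west']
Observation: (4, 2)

Action: sense[dir='south']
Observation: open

Action: push[x='south']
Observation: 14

Action: move[dir='south']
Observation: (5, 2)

Action: sense[dir='south']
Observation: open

Action: push[x='south']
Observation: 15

Action: move[dir='south']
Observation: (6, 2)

Action: sense[dir='south']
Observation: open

Action: push[x='south']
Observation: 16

Action: move[dir='south']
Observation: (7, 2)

Action: sense[dir='east']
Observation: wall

Action: sense[dir='west']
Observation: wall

Action: pop[]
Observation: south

Action: move[dir='north']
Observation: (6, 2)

Action: sense[dir='west']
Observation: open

Action: push[x='west']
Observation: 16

Action: move[dir='west']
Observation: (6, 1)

Action: sense[dir='west']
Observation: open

Action: push[x='west']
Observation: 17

Action: move[dir='west']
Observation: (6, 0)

Action: sense[dir='south']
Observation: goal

Action: move[dir='south']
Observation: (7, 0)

Answer: (7, 0)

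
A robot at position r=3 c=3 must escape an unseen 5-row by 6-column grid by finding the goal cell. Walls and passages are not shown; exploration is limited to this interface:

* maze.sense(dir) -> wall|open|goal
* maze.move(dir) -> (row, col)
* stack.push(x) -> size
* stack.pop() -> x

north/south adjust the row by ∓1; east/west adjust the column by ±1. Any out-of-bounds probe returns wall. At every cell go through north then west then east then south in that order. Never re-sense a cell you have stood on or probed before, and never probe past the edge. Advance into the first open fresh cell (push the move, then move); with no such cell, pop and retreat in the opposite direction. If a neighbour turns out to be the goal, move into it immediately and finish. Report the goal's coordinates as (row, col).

Do: maze.sense[dir='north']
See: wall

Do: maze.sense[dir='west']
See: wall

Do: maze.sense[dir='east']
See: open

Do: stack.push[x='east']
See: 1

Do: maze.move[dir='east']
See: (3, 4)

Do: maze.sense[dir='north']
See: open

Do: stack.push[x='north']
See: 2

Do: maze.move[dir='north']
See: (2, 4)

Do: maze.sense[dir='north']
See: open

Do: stack.push[x='north']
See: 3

Do: maze.move[dir='north']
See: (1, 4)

Do: maze.sense[dir='north']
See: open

Do: stack.push[x='north']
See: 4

Do: maze.move[dir='north']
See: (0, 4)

Do: maze.sense[dir='west']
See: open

Do: stack.push[x='west']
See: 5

Do: maze.move[dir='west']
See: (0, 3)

Do: maze.sense[dir='west']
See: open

Do: stack.push[x='west']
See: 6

Do: maze.move[dir='west']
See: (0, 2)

Do: maze.sense[dir='west']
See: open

Do: stack.push[x='west']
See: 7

Do: maze.move[dir='west']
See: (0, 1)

Do: maze.sense[dir='west']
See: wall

Do: maze.sense[dir='south']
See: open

Do: stack.push[x='south']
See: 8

Do: maze.move[dir='south']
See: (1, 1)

Do: maze.sense[dir='west']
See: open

Do: stack.push[x='west']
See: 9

Do: maze.move[dir='west']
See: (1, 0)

Do: maze.sense[dir='south']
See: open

Do: stack.push[x='south']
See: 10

Do: maze.move[dir='south']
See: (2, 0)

Do: maze.sense[dir='east']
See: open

Do: stack.push[x='east']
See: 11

Do: maze.move[dir='east']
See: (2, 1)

Do: maze.sense[dir='east']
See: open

Do: stack.push[x='east']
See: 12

Do: maze.move[dir='east']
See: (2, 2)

Do: maze.sense[dir='north']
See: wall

Do: stack.pop[]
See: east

Do: maze.move[dir='west']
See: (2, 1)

Do: maze.sense[dir='south']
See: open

Do: stack.push[x='south']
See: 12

Do: maze.move[dir='south']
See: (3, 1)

Do: maze.sense[dir='west']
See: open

Do: stack.push[x='west']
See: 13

Do: maze.move[dir='west']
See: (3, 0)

Do: maze.sense[dir='south']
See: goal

Do: maze.move[dir='south']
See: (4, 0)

Answer: (4, 0)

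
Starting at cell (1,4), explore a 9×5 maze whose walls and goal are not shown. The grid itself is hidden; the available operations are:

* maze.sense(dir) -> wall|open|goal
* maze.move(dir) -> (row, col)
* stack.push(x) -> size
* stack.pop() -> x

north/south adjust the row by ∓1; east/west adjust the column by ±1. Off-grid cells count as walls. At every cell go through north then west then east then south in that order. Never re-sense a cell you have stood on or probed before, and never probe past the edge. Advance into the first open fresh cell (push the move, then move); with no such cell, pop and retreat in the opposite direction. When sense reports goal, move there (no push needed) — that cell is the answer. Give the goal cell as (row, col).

$ sense dir→north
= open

$ push x→north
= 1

$ move dir→north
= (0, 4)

$ sense dir→west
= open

$ push x→west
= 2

$ move dir→west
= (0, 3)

$ sense dir→west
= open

$ push x→west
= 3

$ move dir→west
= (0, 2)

$ sense dir→west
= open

$ push x→west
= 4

$ move dir→west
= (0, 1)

$ sense dir→west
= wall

$ sense dir→south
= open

$ push x→south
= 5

$ move dir→south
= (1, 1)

$ sense dir→west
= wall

$ sense dir→east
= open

$ push x→east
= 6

$ move dir→east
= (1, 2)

$ sense dir→east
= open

$ push x→east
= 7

$ move dir→east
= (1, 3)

$ sense dir→south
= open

$ push x→south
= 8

$ move dir→south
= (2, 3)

$ sense dir→west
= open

$ push x→west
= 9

$ move dir→west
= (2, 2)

$ sense dir→west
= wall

$ sense dir→south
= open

$ push x→south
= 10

$ move dir→south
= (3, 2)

$ sense dir→west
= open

$ push x→west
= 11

$ move dir→west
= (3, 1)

$ sense dir→west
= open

$ push x→west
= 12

$ move dir→west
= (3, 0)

$ sense dir→north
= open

$ push x→north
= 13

$ move dir→north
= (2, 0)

$ pop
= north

$ move dir→south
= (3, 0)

$ sense dir→south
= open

$ push x→south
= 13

$ move dir→south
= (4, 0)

$ sense dir→east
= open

$ push x→east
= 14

$ move dir→east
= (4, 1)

$ sense dir→east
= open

$ push x→east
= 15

$ move dir→east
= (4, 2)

$ sense dir→east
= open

$ push x→east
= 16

$ move dir→east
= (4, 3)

$ sense dir→north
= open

$ push x→north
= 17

$ move dir→north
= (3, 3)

$ sense dir→east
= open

$ push x→east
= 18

$ move dir→east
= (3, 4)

$ sense dir→north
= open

$ push x→north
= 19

$ move dir→north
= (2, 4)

$ pop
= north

$ move dir→south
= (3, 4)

$ sense dir→south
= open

$ push x→south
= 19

$ move dir→south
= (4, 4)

$ sense dir→south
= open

$ push x→south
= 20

$ move dir→south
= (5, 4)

$ sense dir→west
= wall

$ sense dir→south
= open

$ push x→south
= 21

$ move dir→south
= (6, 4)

$ sense dir→west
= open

$ push x→west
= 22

$ move dir→west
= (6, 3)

$ sense dir→west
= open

$ push x→west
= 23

$ move dir→west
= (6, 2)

$ sense dir→north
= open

$ push x→north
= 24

$ move dir→north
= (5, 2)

$ sense dir→west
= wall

$ pop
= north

$ move dir→south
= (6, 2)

$ sense dir→west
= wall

$ sense dir→south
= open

$ push x→south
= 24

$ move dir→south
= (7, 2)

$ sense dir→west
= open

$ push x→west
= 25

$ move dir→west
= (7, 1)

$ sense dir→west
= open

$ push x→west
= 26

$ move dir→west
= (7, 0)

$ sense dir→north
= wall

$ sense dir→south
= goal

$ move dir→south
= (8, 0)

Answer: (8, 0)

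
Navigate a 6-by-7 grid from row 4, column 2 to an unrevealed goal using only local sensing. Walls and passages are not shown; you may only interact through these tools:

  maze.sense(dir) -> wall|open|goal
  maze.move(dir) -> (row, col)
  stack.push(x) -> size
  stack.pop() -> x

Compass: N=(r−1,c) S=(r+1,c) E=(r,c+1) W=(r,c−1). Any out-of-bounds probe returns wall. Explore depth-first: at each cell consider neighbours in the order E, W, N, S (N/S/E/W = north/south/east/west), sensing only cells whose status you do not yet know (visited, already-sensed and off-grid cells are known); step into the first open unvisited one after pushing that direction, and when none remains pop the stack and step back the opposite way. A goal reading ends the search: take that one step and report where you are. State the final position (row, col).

// sense(dir='east') : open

// push(x='east') : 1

// move(dir='east') : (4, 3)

// sense(dir='east') : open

// push(x='east') : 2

// move(dir='east') : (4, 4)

// sense(dir='east') : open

// push(x='east') : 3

// move(dir='east') : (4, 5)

// sense(dir='east') : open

// push(x='east') : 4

// move(dir='east') : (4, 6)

// sense(dir='north') : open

// push(x='north') : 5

// move(dir='north') : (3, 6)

// sense(dir='west') : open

// push(x='west') : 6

// move(dir='west') : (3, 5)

// sense(dir='west') : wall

// sense(dir='north') : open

// push(x='north') : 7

// move(dir='north') : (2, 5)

// sense(dir='east') : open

// push(x='east') : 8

// move(dir='east') : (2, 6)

// sense(dir='north') : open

// push(x='north') : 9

// move(dir='north') : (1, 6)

// sense(dir='west') : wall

// sense(dir='north') : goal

// move(dir='north') : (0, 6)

Answer: (0, 6)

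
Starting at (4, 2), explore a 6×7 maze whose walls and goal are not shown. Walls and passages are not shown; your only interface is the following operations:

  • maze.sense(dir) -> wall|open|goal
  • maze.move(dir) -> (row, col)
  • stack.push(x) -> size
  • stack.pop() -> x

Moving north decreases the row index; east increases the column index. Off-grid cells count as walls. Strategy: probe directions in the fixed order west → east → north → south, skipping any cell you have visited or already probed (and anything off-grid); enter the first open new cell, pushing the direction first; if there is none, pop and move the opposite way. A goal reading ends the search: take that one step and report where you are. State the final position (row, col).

Act: sense[west]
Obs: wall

Act: sense[east]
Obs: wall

Act: sense[north]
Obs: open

Act: push[north]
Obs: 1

Act: move[north]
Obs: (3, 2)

Act: sense[west]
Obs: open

Act: push[west]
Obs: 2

Act: move[west]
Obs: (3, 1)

Act: sense[west]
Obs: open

Act: push[west]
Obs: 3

Act: move[west]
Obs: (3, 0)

Act: sense[north]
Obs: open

Act: push[north]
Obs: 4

Act: move[north]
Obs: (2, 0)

Act: sense[east]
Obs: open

Act: push[east]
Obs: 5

Act: move[east]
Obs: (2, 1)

Act: sense[east]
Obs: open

Act: push[east]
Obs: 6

Act: move[east]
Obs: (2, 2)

Act: sense[east]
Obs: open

Act: push[east]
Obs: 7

Act: move[east]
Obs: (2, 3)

Act: sense[east]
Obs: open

Act: push[east]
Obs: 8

Act: move[east]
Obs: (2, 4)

Act: sense[east]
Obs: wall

Act: sense[north]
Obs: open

Act: push[north]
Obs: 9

Act: move[north]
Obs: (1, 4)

Act: sense[west]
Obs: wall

Act: sense[east]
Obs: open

Act: push[east]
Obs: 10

Act: move[east]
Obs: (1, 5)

Act: sense[east]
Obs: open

Act: push[east]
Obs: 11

Act: move[east]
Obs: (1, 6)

Act: sense[north]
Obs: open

Act: push[north]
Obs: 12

Act: move[north]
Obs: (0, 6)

Act: sense[west]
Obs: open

Act: push[west]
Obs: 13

Act: move[west]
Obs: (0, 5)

Act: sense[west]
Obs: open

Act: push[west]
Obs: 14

Act: move[west]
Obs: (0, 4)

Act: sense[west]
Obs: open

Act: push[west]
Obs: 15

Act: move[west]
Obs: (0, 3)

Act: sense[west]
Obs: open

Act: push[west]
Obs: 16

Act: move[west]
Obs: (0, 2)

Act: sense[west]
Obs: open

Act: push[west]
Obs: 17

Act: move[west]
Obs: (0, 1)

Act: sense[west]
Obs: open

Act: push[west]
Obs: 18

Act: move[west]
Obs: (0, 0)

Act: sense[south]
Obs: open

Act: push[south]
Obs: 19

Act: move[south]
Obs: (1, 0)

Act: sense[east]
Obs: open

Act: push[east]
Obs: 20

Act: move[east]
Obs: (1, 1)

Act: sense[east]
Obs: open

Act: push[east]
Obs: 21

Act: move[east]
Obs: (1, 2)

Act: pop[]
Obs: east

Act: move[west]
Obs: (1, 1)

Act: pop[]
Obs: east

Act: move[west]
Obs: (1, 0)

Act: pop[]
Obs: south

Act: move[north]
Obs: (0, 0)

Act: pop[]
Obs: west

Act: move[east]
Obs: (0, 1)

Act: pop[]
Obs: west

Act: move[east]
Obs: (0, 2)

Act: pop[]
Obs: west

Act: move[east]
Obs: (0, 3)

Act: pop[]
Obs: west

Act: move[east]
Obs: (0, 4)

Act: pop[]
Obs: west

Act: move[east]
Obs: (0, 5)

Act: pop[]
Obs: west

Act: move[east]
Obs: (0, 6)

Act: pop[]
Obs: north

Act: move[south]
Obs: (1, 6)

Act: sense[south]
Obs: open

Act: push[south]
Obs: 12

Act: move[south]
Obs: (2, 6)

Act: sense[south]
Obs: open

Act: push[south]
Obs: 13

Act: move[south]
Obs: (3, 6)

Act: sense[west]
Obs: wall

Act: sense[south]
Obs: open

Act: push[south]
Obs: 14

Act: move[south]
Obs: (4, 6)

Act: sense[west]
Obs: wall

Act: sense[south]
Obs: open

Act: push[south]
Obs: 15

Act: move[south]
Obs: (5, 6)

Act: sense[west]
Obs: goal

Act: move[west]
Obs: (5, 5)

Answer: (5, 5)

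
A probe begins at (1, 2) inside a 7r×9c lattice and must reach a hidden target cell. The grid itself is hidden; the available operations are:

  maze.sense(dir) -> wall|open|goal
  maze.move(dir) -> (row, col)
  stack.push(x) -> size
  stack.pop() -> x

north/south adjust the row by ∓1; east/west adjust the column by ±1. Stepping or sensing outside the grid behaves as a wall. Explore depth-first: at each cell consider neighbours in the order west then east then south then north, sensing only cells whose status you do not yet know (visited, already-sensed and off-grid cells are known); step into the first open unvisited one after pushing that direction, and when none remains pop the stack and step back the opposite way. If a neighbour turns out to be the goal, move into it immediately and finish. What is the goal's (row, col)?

I call maze.sense on dir=west, giving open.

Then stack.push on x=west, and see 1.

I try maze.move on dir=west, and see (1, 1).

I use maze.sense on dir=west, which returns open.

I try stack.push on x=west, which returns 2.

I use maze.move on dir=west, which returns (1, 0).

I invoke maze.sense on dir=south, yielding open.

Calling stack.push on x=south, and observe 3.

I call maze.move on dir=south, — result: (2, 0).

Then maze.sense on dir=east, yielding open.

I invoke stack.push on x=east, : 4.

I invoke maze.move on dir=east, and see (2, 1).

I invoke maze.sense on dir=east, which returns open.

I try stack.push on x=east, which returns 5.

Then maze.move on dir=east, yielding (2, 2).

Using maze.sense on dir=east, and get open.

I invoke stack.push on x=east, → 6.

Using maze.move on dir=east, giving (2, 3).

I run maze.sense on dir=east, : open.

Using stack.push on x=east, : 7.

Using maze.move on dir=east, which returns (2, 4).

I run maze.sense on dir=east, giving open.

Using stack.push on x=east, → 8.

I invoke maze.move on dir=east, — result: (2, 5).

Next I call maze.sense on dir=east, and get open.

Calling stack.push on x=east, → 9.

Now I run maze.move on dir=east, — result: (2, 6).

Then maze.sense on dir=east, → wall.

I call maze.sense on dir=south, and observe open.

I run stack.push on x=south, yielding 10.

Then maze.move on dir=south, yielding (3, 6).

I invoke maze.sense on dir=west, and see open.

I run stack.push on x=west, yielding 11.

I invoke maze.move on dir=west, → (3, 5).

Using maze.sense on dir=west, and observe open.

Then stack.push on x=west, giving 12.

Then maze.move on dir=west, which returns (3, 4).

Next I call maze.sense on dir=west, giving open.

Using stack.push on x=west, giving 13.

Invoking maze.move on dir=west, giving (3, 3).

Next I call maze.sense on dir=west, which returns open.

I use stack.push on x=west, : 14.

I run maze.move on dir=west, yielding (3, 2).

I invoke maze.sense on dir=west, and get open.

Calling stack.push on x=west, → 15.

Next I call maze.move on dir=west, → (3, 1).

I call maze.sense on dir=west, — result: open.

I call stack.push on x=west, and see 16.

I call maze.move on dir=west, — result: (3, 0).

Calling maze.sense on dir=south, : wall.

Now I run stack.pop(), and get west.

Invoking maze.move on dir=east, and see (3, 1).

I invoke maze.sense on dir=south, : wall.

Now I run stack.pop, — result: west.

Next I call maze.move on dir=east, and see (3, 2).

Now I run maze.sense on dir=south, and observe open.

I try stack.push on x=south, and see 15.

Then maze.move on dir=south, yielding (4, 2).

I call maze.sense on dir=east, yielding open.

I use stack.push on x=east, → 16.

I use maze.move on dir=east, and see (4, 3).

Calling maze.sense on dir=east, and see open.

I call stack.push on x=east, : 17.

Next I call maze.move on dir=east, and see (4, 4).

I run maze.sense on dir=east, : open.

I invoke stack.push on x=east, and see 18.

Next I call maze.move on dir=east, — result: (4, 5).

I run maze.sense on dir=east, — result: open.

I call stack.push on x=east, — result: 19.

Using maze.move on dir=east, and get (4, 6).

Then maze.sense on dir=east, — result: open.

Now I run stack.push on x=east, giving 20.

I use maze.move on dir=east, and get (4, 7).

I invoke maze.sense on dir=east, which returns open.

Next I call stack.push on x=east, and observe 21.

I try maze.move on dir=east, which returns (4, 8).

I invoke maze.sense on dir=south, : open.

I use stack.push on x=south, which returns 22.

I call maze.move on dir=south, and see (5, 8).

Using maze.sense on dir=west, : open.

I call stack.push on x=west, and see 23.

I use maze.move on dir=west, — result: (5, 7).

I call maze.sense on dir=west, — result: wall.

Now I run maze.sense on dir=south, yielding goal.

Now I run maze.move on dir=south, which returns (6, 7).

Answer: (6, 7)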